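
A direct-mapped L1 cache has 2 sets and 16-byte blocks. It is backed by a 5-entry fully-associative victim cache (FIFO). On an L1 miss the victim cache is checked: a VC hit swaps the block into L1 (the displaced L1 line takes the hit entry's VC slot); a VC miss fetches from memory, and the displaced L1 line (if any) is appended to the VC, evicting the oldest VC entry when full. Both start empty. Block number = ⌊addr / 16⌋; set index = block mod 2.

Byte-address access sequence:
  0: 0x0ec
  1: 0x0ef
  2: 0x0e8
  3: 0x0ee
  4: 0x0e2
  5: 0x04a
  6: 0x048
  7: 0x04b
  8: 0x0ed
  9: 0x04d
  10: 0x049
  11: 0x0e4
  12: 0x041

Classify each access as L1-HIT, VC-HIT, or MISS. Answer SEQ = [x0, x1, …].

SEQ = [MISS, L1-HIT, L1-HIT, L1-HIT, L1-HIT, MISS, L1-HIT, L1-HIT, VC-HIT, VC-HIT, L1-HIT, VC-HIT, VC-HIT]

  [0] addr=0xec blk=14 s=0: MISS | VC []
  [1] addr=0xef blk=14 s=0: L1-HIT | VC []
  [2] addr=0xe8 blk=14 s=0: L1-HIT | VC []
  [3] addr=0xee blk=14 s=0: L1-HIT | VC []
  [4] addr=0xe2 blk=14 s=0: L1-HIT | VC []
  [5] addr=0x4a blk=4 s=0: MISS | VC [14]
  [6] addr=0x48 blk=4 s=0: L1-HIT | VC [14]
  [7] addr=0x4b blk=4 s=0: L1-HIT | VC [14]
  [8] addr=0xed blk=14 s=0: VC-HIT | VC [4]
  [9] addr=0x4d blk=4 s=0: VC-HIT | VC [14]
  [10] addr=0x49 blk=4 s=0: L1-HIT | VC [14]
  [11] addr=0xe4 blk=14 s=0: VC-HIT | VC [4]
  [12] addr=0x41 blk=4 s=0: VC-HIT | VC [14]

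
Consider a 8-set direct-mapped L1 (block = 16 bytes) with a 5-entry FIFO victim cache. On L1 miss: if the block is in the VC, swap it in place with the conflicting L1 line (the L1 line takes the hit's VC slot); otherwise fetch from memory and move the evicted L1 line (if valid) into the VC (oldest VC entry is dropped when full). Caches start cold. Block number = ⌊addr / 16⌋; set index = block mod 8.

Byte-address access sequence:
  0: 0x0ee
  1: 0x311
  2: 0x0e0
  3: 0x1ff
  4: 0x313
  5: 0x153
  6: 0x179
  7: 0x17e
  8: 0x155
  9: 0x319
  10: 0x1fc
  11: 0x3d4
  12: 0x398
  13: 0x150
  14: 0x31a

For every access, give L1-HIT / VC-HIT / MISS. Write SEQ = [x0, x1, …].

SEQ = [MISS, MISS, L1-HIT, MISS, L1-HIT, MISS, MISS, L1-HIT, L1-HIT, L1-HIT, VC-HIT, MISS, MISS, VC-HIT, VC-HIT]

#0 0xee→b14/s6 MISS; vc=[]
#1 0x311→b49/s1 MISS; vc=[]
#2 0xe0→b14/s6 L1-HIT; vc=[]
#3 0x1ff→b31/s7 MISS; vc=[]
#4 0x313→b49/s1 L1-HIT; vc=[]
#5 0x153→b21/s5 MISS; vc=[]
#6 0x179→b23/s7 MISS; vc=[31]
#7 0x17e→b23/s7 L1-HIT; vc=[31]
#8 0x155→b21/s5 L1-HIT; vc=[31]
#9 0x319→b49/s1 L1-HIT; vc=[31]
#10 0x1fc→b31/s7 VC-HIT; vc=[23]
#11 0x3d4→b61/s5 MISS; vc=[23,21]
#12 0x398→b57/s1 MISS; vc=[23,21,49]
#13 0x150→b21/s5 VC-HIT; vc=[23,61,49]
#14 0x31a→b49/s1 VC-HIT; vc=[23,61,57]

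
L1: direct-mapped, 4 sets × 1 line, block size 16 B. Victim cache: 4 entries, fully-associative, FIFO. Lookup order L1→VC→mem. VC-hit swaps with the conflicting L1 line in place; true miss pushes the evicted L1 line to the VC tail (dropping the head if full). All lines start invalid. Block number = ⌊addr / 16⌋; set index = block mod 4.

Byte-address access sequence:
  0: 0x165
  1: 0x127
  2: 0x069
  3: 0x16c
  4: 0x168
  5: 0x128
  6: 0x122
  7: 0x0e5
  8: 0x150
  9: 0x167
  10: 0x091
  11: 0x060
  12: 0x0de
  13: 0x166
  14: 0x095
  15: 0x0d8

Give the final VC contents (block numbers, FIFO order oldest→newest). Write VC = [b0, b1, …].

VC = [18, 21, 9, 6]

#0 0x165→b22/s2 MISS; vc=[]
#1 0x127→b18/s2 MISS; vc=[22]
#2 0x69→b6/s2 MISS; vc=[22,18]
#3 0x16c→b22/s2 VC-HIT; vc=[6,18]
#4 0x168→b22/s2 L1-HIT; vc=[6,18]
#5 0x128→b18/s2 VC-HIT; vc=[6,22]
#6 0x122→b18/s2 L1-HIT; vc=[6,22]
#7 0xe5→b14/s2 MISS; vc=[6,22,18]
#8 0x150→b21/s1 MISS; vc=[6,22,18]
#9 0x167→b22/s2 VC-HIT; vc=[6,14,18]
#10 0x91→b9/s1 MISS; vc=[6,14,18,21]
#11 0x60→b6/s2 VC-HIT; vc=[22,14,18,21]
#12 0xde→b13/s1 MISS; vc=[14,18,21,9]
#13 0x166→b22/s2 MISS; vc=[18,21,9,6]
#14 0x95→b9/s1 VC-HIT; vc=[18,21,13,6]
#15 0xd8→b13/s1 VC-HIT; vc=[18,21,9,6]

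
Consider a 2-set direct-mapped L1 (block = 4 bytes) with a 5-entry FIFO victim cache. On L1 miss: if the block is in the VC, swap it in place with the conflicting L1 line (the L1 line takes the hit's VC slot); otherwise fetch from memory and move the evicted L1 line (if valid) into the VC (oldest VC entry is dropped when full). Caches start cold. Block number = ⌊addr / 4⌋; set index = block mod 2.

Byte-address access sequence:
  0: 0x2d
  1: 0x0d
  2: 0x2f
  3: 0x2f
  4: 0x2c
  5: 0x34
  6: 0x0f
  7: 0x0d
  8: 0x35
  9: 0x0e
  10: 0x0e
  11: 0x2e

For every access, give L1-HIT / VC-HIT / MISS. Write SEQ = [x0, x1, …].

SEQ = [MISS, MISS, VC-HIT, L1-HIT, L1-HIT, MISS, VC-HIT, L1-HIT, VC-HIT, VC-HIT, L1-HIT, VC-HIT]

#0 0x2d→b11/s1 MISS; vc=[]
#1 0xd→b3/s1 MISS; vc=[11]
#2 0x2f→b11/s1 VC-HIT; vc=[3]
#3 0x2f→b11/s1 L1-HIT; vc=[3]
#4 0x2c→b11/s1 L1-HIT; vc=[3]
#5 0x34→b13/s1 MISS; vc=[3,11]
#6 0xf→b3/s1 VC-HIT; vc=[13,11]
#7 0xd→b3/s1 L1-HIT; vc=[13,11]
#8 0x35→b13/s1 VC-HIT; vc=[3,11]
#9 0xe→b3/s1 VC-HIT; vc=[13,11]
#10 0xe→b3/s1 L1-HIT; vc=[13,11]
#11 0x2e→b11/s1 VC-HIT; vc=[13,3]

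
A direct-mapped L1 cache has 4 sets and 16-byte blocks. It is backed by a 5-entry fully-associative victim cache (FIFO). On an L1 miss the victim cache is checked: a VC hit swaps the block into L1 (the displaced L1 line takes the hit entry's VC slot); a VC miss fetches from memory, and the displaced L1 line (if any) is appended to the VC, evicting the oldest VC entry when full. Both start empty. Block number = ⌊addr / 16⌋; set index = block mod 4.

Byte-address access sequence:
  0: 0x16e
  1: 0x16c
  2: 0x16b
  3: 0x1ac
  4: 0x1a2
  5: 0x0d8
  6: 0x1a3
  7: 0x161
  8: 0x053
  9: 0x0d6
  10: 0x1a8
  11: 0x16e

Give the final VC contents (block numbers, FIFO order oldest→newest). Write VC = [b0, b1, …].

0: 0x16e (blk 22, set 2) → MISS  vc=[]
1: 0x16c (blk 22, set 2) → L1-HIT  vc=[]
2: 0x16b (blk 22, set 2) → L1-HIT  vc=[]
3: 0x1ac (blk 26, set 2) → MISS  vc=[22]
4: 0x1a2 (blk 26, set 2) → L1-HIT  vc=[22]
5: 0xd8 (blk 13, set 1) → MISS  vc=[22]
6: 0x1a3 (blk 26, set 2) → L1-HIT  vc=[22]
7: 0x161 (blk 22, set 2) → VC-HIT  vc=[26]
8: 0x53 (blk 5, set 1) → MISS  vc=[26, 13]
9: 0xd6 (blk 13, set 1) → VC-HIT  vc=[26, 5]
10: 0x1a8 (blk 26, set 2) → VC-HIT  vc=[22, 5]
11: 0x16e (blk 22, set 2) → VC-HIT  vc=[26, 5]

VC = [26, 5]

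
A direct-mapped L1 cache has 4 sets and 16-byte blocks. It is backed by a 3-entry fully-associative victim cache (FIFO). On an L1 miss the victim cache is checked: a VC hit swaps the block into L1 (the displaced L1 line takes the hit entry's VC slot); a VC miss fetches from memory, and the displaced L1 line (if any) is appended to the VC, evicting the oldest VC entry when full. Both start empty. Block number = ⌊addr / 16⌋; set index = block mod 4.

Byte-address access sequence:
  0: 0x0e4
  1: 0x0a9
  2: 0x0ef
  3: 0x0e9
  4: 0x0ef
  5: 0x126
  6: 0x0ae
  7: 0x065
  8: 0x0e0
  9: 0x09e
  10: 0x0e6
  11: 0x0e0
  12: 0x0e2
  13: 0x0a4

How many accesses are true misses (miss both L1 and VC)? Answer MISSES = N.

#0 0xe4→b14/s2 MISS; vc=[]
#1 0xa9→b10/s2 MISS; vc=[14]
#2 0xef→b14/s2 VC-HIT; vc=[10]
#3 0xe9→b14/s2 L1-HIT; vc=[10]
#4 0xef→b14/s2 L1-HIT; vc=[10]
#5 0x126→b18/s2 MISS; vc=[10,14]
#6 0xae→b10/s2 VC-HIT; vc=[18,14]
#7 0x65→b6/s2 MISS; vc=[18,14,10]
#8 0xe0→b14/s2 VC-HIT; vc=[18,6,10]
#9 0x9e→b9/s1 MISS; vc=[18,6,10]
#10 0xe6→b14/s2 L1-HIT; vc=[18,6,10]
#11 0xe0→b14/s2 L1-HIT; vc=[18,6,10]
#12 0xe2→b14/s2 L1-HIT; vc=[18,6,10]
#13 0xa4→b10/s2 VC-HIT; vc=[18,6,14]

MISSES = 5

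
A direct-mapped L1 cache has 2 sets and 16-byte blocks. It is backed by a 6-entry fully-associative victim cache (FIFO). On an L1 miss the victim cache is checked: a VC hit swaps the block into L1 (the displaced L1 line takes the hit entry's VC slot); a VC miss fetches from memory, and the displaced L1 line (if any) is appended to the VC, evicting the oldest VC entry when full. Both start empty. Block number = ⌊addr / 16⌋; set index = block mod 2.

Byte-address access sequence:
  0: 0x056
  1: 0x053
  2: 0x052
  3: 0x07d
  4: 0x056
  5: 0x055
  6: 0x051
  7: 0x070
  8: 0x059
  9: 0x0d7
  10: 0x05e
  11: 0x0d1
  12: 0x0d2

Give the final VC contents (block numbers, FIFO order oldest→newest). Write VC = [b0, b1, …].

VC = [7, 5]

  [0] addr=0x56 blk=5 s=1: MISS | VC []
  [1] addr=0x53 blk=5 s=1: L1-HIT | VC []
  [2] addr=0x52 blk=5 s=1: L1-HIT | VC []
  [3] addr=0x7d blk=7 s=1: MISS | VC [5]
  [4] addr=0x56 blk=5 s=1: VC-HIT | VC [7]
  [5] addr=0x55 blk=5 s=1: L1-HIT | VC [7]
  [6] addr=0x51 blk=5 s=1: L1-HIT | VC [7]
  [7] addr=0x70 blk=7 s=1: VC-HIT | VC [5]
  [8] addr=0x59 blk=5 s=1: VC-HIT | VC [7]
  [9] addr=0xd7 blk=13 s=1: MISS | VC [7, 5]
  [10] addr=0x5e blk=5 s=1: VC-HIT | VC [7, 13]
  [11] addr=0xd1 blk=13 s=1: VC-HIT | VC [7, 5]
  [12] addr=0xd2 blk=13 s=1: L1-HIT | VC [7, 5]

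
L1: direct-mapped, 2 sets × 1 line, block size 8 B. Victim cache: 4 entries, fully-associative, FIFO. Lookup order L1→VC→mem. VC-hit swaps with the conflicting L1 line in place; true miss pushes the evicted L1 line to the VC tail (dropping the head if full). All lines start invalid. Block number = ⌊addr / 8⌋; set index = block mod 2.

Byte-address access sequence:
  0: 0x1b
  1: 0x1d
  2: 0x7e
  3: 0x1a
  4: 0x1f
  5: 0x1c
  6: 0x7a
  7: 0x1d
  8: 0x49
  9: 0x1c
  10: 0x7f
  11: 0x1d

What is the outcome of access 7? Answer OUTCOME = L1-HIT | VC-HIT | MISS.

#0 0x1b→b3/s1 MISS; vc=[]
#1 0x1d→b3/s1 L1-HIT; vc=[]
#2 0x7e→b15/s1 MISS; vc=[3]
#3 0x1a→b3/s1 VC-HIT; vc=[15]
#4 0x1f→b3/s1 L1-HIT; vc=[15]
#5 0x1c→b3/s1 L1-HIT; vc=[15]
#6 0x7a→b15/s1 VC-HIT; vc=[3]
#7 0x1d→b3/s1 VC-HIT; vc=[15]
#8 0x49→b9/s1 MISS; vc=[15,3]
#9 0x1c→b3/s1 VC-HIT; vc=[15,9]
#10 0x7f→b15/s1 VC-HIT; vc=[3,9]
#11 0x1d→b3/s1 VC-HIT; vc=[15,9]

OUTCOME = VC-HIT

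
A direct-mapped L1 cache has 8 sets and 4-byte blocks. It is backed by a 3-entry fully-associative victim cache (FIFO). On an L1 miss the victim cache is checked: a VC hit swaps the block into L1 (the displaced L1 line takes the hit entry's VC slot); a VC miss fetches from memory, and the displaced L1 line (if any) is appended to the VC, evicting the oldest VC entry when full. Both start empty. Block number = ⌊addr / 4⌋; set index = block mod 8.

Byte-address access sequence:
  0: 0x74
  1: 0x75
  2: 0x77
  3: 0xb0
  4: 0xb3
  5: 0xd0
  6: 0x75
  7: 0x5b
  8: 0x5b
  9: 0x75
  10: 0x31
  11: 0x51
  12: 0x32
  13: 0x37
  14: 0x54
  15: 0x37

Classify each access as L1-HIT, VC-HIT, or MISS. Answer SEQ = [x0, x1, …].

  [0] addr=0x74 blk=29 s=5: MISS | VC []
  [1] addr=0x75 blk=29 s=5: L1-HIT | VC []
  [2] addr=0x77 blk=29 s=5: L1-HIT | VC []
  [3] addr=0xb0 blk=44 s=4: MISS | VC []
  [4] addr=0xb3 blk=44 s=4: L1-HIT | VC []
  [5] addr=0xd0 blk=52 s=4: MISS | VC [44]
  [6] addr=0x75 blk=29 s=5: L1-HIT | VC [44]
  [7] addr=0x5b blk=22 s=6: MISS | VC [44]
  [8] addr=0x5b blk=22 s=6: L1-HIT | VC [44]
  [9] addr=0x75 blk=29 s=5: L1-HIT | VC [44]
  [10] addr=0x31 blk=12 s=4: MISS | VC [44, 52]
  [11] addr=0x51 blk=20 s=4: MISS | VC [44, 52, 12]
  [12] addr=0x32 blk=12 s=4: VC-HIT | VC [44, 52, 20]
  [13] addr=0x37 blk=13 s=5: MISS | VC [52, 20, 29]
  [14] addr=0x54 blk=21 s=5: MISS | VC [20, 29, 13]
  [15] addr=0x37 blk=13 s=5: VC-HIT | VC [20, 29, 21]

SEQ = [MISS, L1-HIT, L1-HIT, MISS, L1-HIT, MISS, L1-HIT, MISS, L1-HIT, L1-HIT, MISS, MISS, VC-HIT, MISS, MISS, VC-HIT]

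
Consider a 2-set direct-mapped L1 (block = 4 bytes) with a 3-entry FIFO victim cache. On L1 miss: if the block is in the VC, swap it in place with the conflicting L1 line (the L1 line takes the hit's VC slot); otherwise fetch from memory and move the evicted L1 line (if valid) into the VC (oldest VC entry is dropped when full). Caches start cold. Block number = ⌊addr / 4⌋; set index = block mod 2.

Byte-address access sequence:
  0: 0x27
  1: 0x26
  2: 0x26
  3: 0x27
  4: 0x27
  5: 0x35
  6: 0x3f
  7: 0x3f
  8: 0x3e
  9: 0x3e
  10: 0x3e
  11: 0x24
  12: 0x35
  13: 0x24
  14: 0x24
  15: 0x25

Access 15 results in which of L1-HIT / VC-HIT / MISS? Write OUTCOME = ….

0: 0x27 (blk 9, set 1) → MISS  vc=[]
1: 0x26 (blk 9, set 1) → L1-HIT  vc=[]
2: 0x26 (blk 9, set 1) → L1-HIT  vc=[]
3: 0x27 (blk 9, set 1) → L1-HIT  vc=[]
4: 0x27 (blk 9, set 1) → L1-HIT  vc=[]
5: 0x35 (blk 13, set 1) → MISS  vc=[9]
6: 0x3f (blk 15, set 1) → MISS  vc=[9, 13]
7: 0x3f (blk 15, set 1) → L1-HIT  vc=[9, 13]
8: 0x3e (blk 15, set 1) → L1-HIT  vc=[9, 13]
9: 0x3e (blk 15, set 1) → L1-HIT  vc=[9, 13]
10: 0x3e (blk 15, set 1) → L1-HIT  vc=[9, 13]
11: 0x24 (blk 9, set 1) → VC-HIT  vc=[15, 13]
12: 0x35 (blk 13, set 1) → VC-HIT  vc=[15, 9]
13: 0x24 (blk 9, set 1) → VC-HIT  vc=[15, 13]
14: 0x24 (blk 9, set 1) → L1-HIT  vc=[15, 13]
15: 0x25 (blk 9, set 1) → L1-HIT  vc=[15, 13]

OUTCOME = L1-HIT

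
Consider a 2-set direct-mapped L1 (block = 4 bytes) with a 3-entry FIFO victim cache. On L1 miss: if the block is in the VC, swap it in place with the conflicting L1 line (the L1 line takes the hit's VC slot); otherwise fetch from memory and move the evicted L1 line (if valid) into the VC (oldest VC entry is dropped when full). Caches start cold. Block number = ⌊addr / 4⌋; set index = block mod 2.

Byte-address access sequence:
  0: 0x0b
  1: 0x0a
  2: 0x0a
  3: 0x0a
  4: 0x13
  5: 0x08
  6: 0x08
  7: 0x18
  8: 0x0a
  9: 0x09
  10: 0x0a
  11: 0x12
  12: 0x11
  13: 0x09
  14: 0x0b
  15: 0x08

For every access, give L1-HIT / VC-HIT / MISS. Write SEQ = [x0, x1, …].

0: 0xb (blk 2, set 0) → MISS  vc=[]
1: 0xa (blk 2, set 0) → L1-HIT  vc=[]
2: 0xa (blk 2, set 0) → L1-HIT  vc=[]
3: 0xa (blk 2, set 0) → L1-HIT  vc=[]
4: 0x13 (blk 4, set 0) → MISS  vc=[2]
5: 0x8 (blk 2, set 0) → VC-HIT  vc=[4]
6: 0x8 (blk 2, set 0) → L1-HIT  vc=[4]
7: 0x18 (blk 6, set 0) → MISS  vc=[4, 2]
8: 0xa (blk 2, set 0) → VC-HIT  vc=[4, 6]
9: 0x9 (blk 2, set 0) → L1-HIT  vc=[4, 6]
10: 0xa (blk 2, set 0) → L1-HIT  vc=[4, 6]
11: 0x12 (blk 4, set 0) → VC-HIT  vc=[2, 6]
12: 0x11 (blk 4, set 0) → L1-HIT  vc=[2, 6]
13: 0x9 (blk 2, set 0) → VC-HIT  vc=[4, 6]
14: 0xb (blk 2, set 0) → L1-HIT  vc=[4, 6]
15: 0x8 (blk 2, set 0) → L1-HIT  vc=[4, 6]

SEQ = [MISS, L1-HIT, L1-HIT, L1-HIT, MISS, VC-HIT, L1-HIT, MISS, VC-HIT, L1-HIT, L1-HIT, VC-HIT, L1-HIT, VC-HIT, L1-HIT, L1-HIT]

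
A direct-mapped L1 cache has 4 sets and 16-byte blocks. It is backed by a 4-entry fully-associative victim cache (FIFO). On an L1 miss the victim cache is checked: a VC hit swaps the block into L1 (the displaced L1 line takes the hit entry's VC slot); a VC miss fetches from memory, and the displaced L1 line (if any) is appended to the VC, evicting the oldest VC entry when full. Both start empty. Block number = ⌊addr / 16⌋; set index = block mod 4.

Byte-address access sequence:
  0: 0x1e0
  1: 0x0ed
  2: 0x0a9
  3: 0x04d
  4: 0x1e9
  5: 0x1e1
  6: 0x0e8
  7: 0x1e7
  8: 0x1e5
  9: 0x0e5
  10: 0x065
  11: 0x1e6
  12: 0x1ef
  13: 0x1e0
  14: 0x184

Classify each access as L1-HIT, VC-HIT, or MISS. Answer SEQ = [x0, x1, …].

0: 0x1e0 (blk 30, set 2) → MISS  vc=[]
1: 0xed (blk 14, set 2) → MISS  vc=[30]
2: 0xa9 (blk 10, set 2) → MISS  vc=[30, 14]
3: 0x4d (blk 4, set 0) → MISS  vc=[30, 14]
4: 0x1e9 (blk 30, set 2) → VC-HIT  vc=[10, 14]
5: 0x1e1 (blk 30, set 2) → L1-HIT  vc=[10, 14]
6: 0xe8 (blk 14, set 2) → VC-HIT  vc=[10, 30]
7: 0x1e7 (blk 30, set 2) → VC-HIT  vc=[10, 14]
8: 0x1e5 (blk 30, set 2) → L1-HIT  vc=[10, 14]
9: 0xe5 (blk 14, set 2) → VC-HIT  vc=[10, 30]
10: 0x65 (blk 6, set 2) → MISS  vc=[10, 30, 14]
11: 0x1e6 (blk 30, set 2) → VC-HIT  vc=[10, 6, 14]
12: 0x1ef (blk 30, set 2) → L1-HIT  vc=[10, 6, 14]
13: 0x1e0 (blk 30, set 2) → L1-HIT  vc=[10, 6, 14]
14: 0x184 (blk 24, set 0) → MISS  vc=[10, 6, 14, 4]

SEQ = [MISS, MISS, MISS, MISS, VC-HIT, L1-HIT, VC-HIT, VC-HIT, L1-HIT, VC-HIT, MISS, VC-HIT, L1-HIT, L1-HIT, MISS]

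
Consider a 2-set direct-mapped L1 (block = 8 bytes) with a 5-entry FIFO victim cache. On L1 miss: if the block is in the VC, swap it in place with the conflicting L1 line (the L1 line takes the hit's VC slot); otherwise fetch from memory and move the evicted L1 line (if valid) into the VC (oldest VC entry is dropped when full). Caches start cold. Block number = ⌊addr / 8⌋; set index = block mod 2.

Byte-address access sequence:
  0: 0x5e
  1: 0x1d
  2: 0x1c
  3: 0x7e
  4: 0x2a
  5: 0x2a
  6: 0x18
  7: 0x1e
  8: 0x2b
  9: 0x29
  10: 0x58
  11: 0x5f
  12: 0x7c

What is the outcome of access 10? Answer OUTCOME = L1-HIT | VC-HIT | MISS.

#0 0x5e→b11/s1 MISS; vc=[]
#1 0x1d→b3/s1 MISS; vc=[11]
#2 0x1c→b3/s1 L1-HIT; vc=[11]
#3 0x7e→b15/s1 MISS; vc=[11,3]
#4 0x2a→b5/s1 MISS; vc=[11,3,15]
#5 0x2a→b5/s1 L1-HIT; vc=[11,3,15]
#6 0x18→b3/s1 VC-HIT; vc=[11,5,15]
#7 0x1e→b3/s1 L1-HIT; vc=[11,5,15]
#8 0x2b→b5/s1 VC-HIT; vc=[11,3,15]
#9 0x29→b5/s1 L1-HIT; vc=[11,3,15]
#10 0x58→b11/s1 VC-HIT; vc=[5,3,15]
#11 0x5f→b11/s1 L1-HIT; vc=[5,3,15]
#12 0x7c→b15/s1 VC-HIT; vc=[5,3,11]

OUTCOME = VC-HIT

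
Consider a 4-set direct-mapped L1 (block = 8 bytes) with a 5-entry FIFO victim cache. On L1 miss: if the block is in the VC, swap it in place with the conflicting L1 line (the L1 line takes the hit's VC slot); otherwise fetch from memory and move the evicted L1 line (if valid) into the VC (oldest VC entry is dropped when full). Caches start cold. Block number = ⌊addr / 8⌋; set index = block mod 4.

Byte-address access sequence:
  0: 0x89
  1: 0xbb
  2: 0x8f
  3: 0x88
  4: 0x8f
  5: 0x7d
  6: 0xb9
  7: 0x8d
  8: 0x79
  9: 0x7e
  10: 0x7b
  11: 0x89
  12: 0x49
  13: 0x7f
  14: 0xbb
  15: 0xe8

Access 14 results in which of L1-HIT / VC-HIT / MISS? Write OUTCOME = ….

0: 0x89 (blk 17, set 1) → MISS  vc=[]
1: 0xbb (blk 23, set 3) → MISS  vc=[]
2: 0x8f (blk 17, set 1) → L1-HIT  vc=[]
3: 0x88 (blk 17, set 1) → L1-HIT  vc=[]
4: 0x8f (blk 17, set 1) → L1-HIT  vc=[]
5: 0x7d (blk 15, set 3) → MISS  vc=[23]
6: 0xb9 (blk 23, set 3) → VC-HIT  vc=[15]
7: 0x8d (blk 17, set 1) → L1-HIT  vc=[15]
8: 0x79 (blk 15, set 3) → VC-HIT  vc=[23]
9: 0x7e (blk 15, set 3) → L1-HIT  vc=[23]
10: 0x7b (blk 15, set 3) → L1-HIT  vc=[23]
11: 0x89 (blk 17, set 1) → L1-HIT  vc=[23]
12: 0x49 (blk 9, set 1) → MISS  vc=[23, 17]
13: 0x7f (blk 15, set 3) → L1-HIT  vc=[23, 17]
14: 0xbb (blk 23, set 3) → VC-HIT  vc=[15, 17]
15: 0xe8 (blk 29, set 1) → MISS  vc=[15, 17, 9]

OUTCOME = VC-HIT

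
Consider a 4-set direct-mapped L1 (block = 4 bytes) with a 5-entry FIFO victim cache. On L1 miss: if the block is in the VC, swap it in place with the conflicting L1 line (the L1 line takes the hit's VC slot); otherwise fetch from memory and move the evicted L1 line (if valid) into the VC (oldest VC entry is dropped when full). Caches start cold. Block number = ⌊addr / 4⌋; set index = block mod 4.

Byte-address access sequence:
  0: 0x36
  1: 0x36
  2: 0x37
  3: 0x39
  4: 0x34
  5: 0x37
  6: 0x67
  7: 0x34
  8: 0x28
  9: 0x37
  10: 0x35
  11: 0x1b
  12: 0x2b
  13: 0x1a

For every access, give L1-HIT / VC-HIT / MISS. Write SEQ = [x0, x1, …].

SEQ = [MISS, L1-HIT, L1-HIT, MISS, L1-HIT, L1-HIT, MISS, VC-HIT, MISS, L1-HIT, L1-HIT, MISS, VC-HIT, VC-HIT]

0: 0x36 (blk 13, set 1) → MISS  vc=[]
1: 0x36 (blk 13, set 1) → L1-HIT  vc=[]
2: 0x37 (blk 13, set 1) → L1-HIT  vc=[]
3: 0x39 (blk 14, set 2) → MISS  vc=[]
4: 0x34 (blk 13, set 1) → L1-HIT  vc=[]
5: 0x37 (blk 13, set 1) → L1-HIT  vc=[]
6: 0x67 (blk 25, set 1) → MISS  vc=[13]
7: 0x34 (blk 13, set 1) → VC-HIT  vc=[25]
8: 0x28 (blk 10, set 2) → MISS  vc=[25, 14]
9: 0x37 (blk 13, set 1) → L1-HIT  vc=[25, 14]
10: 0x35 (blk 13, set 1) → L1-HIT  vc=[25, 14]
11: 0x1b (blk 6, set 2) → MISS  vc=[25, 14, 10]
12: 0x2b (blk 10, set 2) → VC-HIT  vc=[25, 14, 6]
13: 0x1a (blk 6, set 2) → VC-HIT  vc=[25, 14, 10]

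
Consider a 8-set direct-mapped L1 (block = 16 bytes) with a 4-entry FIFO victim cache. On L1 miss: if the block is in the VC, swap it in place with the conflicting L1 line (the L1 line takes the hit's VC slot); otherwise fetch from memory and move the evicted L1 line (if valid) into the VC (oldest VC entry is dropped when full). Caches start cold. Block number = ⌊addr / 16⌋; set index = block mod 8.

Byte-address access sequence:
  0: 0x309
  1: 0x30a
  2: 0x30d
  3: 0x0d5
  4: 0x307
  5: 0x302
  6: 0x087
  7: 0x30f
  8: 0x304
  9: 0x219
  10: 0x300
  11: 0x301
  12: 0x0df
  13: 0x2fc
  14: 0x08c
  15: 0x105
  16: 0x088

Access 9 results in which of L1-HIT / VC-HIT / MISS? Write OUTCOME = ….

OUTCOME = MISS

  [0] addr=0x309 blk=48 s=0: MISS | VC []
  [1] addr=0x30a blk=48 s=0: L1-HIT | VC []
  [2] addr=0x30d blk=48 s=0: L1-HIT | VC []
  [3] addr=0xd5 blk=13 s=5: MISS | VC []
  [4] addr=0x307 blk=48 s=0: L1-HIT | VC []
  [5] addr=0x302 blk=48 s=0: L1-HIT | VC []
  [6] addr=0x87 blk=8 s=0: MISS | VC [48]
  [7] addr=0x30f blk=48 s=0: VC-HIT | VC [8]
  [8] addr=0x304 blk=48 s=0: L1-HIT | VC [8]
  [9] addr=0x219 blk=33 s=1: MISS | VC [8]
  [10] addr=0x300 blk=48 s=0: L1-HIT | VC [8]
  [11] addr=0x301 blk=48 s=0: L1-HIT | VC [8]
  [12] addr=0xdf blk=13 s=5: L1-HIT | VC [8]
  [13] addr=0x2fc blk=47 s=7: MISS | VC [8]
  [14] addr=0x8c blk=8 s=0: VC-HIT | VC [48]
  [15] addr=0x105 blk=16 s=0: MISS | VC [48, 8]
  [16] addr=0x88 blk=8 s=0: VC-HIT | VC [48, 16]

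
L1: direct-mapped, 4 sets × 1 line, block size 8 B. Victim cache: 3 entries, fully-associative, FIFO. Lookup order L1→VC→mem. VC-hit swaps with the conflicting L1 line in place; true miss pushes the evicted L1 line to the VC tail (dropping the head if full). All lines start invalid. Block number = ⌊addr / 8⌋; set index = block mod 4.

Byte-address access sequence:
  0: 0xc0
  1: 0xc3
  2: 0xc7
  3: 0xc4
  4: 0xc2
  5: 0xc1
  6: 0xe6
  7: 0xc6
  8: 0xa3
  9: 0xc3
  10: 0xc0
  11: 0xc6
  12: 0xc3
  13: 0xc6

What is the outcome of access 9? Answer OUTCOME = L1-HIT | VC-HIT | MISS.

OUTCOME = VC-HIT

0: 0xc0 (blk 24, set 0) → MISS  vc=[]
1: 0xc3 (blk 24, set 0) → L1-HIT  vc=[]
2: 0xc7 (blk 24, set 0) → L1-HIT  vc=[]
3: 0xc4 (blk 24, set 0) → L1-HIT  vc=[]
4: 0xc2 (blk 24, set 0) → L1-HIT  vc=[]
5: 0xc1 (blk 24, set 0) → L1-HIT  vc=[]
6: 0xe6 (blk 28, set 0) → MISS  vc=[24]
7: 0xc6 (blk 24, set 0) → VC-HIT  vc=[28]
8: 0xa3 (blk 20, set 0) → MISS  vc=[28, 24]
9: 0xc3 (blk 24, set 0) → VC-HIT  vc=[28, 20]
10: 0xc0 (blk 24, set 0) → L1-HIT  vc=[28, 20]
11: 0xc6 (blk 24, set 0) → L1-HIT  vc=[28, 20]
12: 0xc3 (blk 24, set 0) → L1-HIT  vc=[28, 20]
13: 0xc6 (blk 24, set 0) → L1-HIT  vc=[28, 20]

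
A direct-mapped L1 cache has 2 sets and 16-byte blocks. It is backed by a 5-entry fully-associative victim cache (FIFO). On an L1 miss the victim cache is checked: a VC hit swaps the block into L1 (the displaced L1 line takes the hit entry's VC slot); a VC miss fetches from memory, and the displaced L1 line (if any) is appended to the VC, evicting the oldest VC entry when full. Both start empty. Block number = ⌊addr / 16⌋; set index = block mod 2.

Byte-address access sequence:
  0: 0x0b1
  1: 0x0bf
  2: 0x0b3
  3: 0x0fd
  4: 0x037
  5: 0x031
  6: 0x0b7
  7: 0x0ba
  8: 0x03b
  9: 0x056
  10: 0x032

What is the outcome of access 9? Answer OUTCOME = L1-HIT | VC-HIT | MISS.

  [0] addr=0xb1 blk=11 s=1: MISS | VC []
  [1] addr=0xbf blk=11 s=1: L1-HIT | VC []
  [2] addr=0xb3 blk=11 s=1: L1-HIT | VC []
  [3] addr=0xfd blk=15 s=1: MISS | VC [11]
  [4] addr=0x37 blk=3 s=1: MISS | VC [11, 15]
  [5] addr=0x31 blk=3 s=1: L1-HIT | VC [11, 15]
  [6] addr=0xb7 blk=11 s=1: VC-HIT | VC [3, 15]
  [7] addr=0xba blk=11 s=1: L1-HIT | VC [3, 15]
  [8] addr=0x3b blk=3 s=1: VC-HIT | VC [11, 15]
  [9] addr=0x56 blk=5 s=1: MISS | VC [11, 15, 3]
  [10] addr=0x32 blk=3 s=1: VC-HIT | VC [11, 15, 5]

OUTCOME = MISS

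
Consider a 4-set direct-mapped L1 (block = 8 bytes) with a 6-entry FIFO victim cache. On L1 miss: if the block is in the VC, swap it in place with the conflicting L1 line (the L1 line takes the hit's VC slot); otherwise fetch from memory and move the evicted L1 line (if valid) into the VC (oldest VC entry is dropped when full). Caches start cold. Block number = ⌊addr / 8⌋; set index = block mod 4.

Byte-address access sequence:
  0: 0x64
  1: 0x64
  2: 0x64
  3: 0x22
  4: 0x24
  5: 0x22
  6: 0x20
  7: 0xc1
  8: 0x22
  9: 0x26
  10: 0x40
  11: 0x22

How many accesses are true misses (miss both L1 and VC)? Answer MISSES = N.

MISSES = 4

  [0] addr=0x64 blk=12 s=0: MISS | VC []
  [1] addr=0x64 blk=12 s=0: L1-HIT | VC []
  [2] addr=0x64 blk=12 s=0: L1-HIT | VC []
  [3] addr=0x22 blk=4 s=0: MISS | VC [12]
  [4] addr=0x24 blk=4 s=0: L1-HIT | VC [12]
  [5] addr=0x22 blk=4 s=0: L1-HIT | VC [12]
  [6] addr=0x20 blk=4 s=0: L1-HIT | VC [12]
  [7] addr=0xc1 blk=24 s=0: MISS | VC [12, 4]
  [8] addr=0x22 blk=4 s=0: VC-HIT | VC [12, 24]
  [9] addr=0x26 blk=4 s=0: L1-HIT | VC [12, 24]
  [10] addr=0x40 blk=8 s=0: MISS | VC [12, 24, 4]
  [11] addr=0x22 blk=4 s=0: VC-HIT | VC [12, 24, 8]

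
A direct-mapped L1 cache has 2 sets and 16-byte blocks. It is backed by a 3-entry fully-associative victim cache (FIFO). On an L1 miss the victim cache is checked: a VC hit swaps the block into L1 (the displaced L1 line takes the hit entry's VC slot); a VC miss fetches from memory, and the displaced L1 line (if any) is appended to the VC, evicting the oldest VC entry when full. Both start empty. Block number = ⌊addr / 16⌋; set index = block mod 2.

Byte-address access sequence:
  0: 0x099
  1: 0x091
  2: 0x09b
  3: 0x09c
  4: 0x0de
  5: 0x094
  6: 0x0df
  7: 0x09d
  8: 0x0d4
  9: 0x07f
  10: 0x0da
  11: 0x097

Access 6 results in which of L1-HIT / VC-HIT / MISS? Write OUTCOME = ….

  [0] addr=0x99 blk=9 s=1: MISS | VC []
  [1] addr=0x91 blk=9 s=1: L1-HIT | VC []
  [2] addr=0x9b blk=9 s=1: L1-HIT | VC []
  [3] addr=0x9c blk=9 s=1: L1-HIT | VC []
  [4] addr=0xde blk=13 s=1: MISS | VC [9]
  [5] addr=0x94 blk=9 s=1: VC-HIT | VC [13]
  [6] addr=0xdf blk=13 s=1: VC-HIT | VC [9]
  [7] addr=0x9d blk=9 s=1: VC-HIT | VC [13]
  [8] addr=0xd4 blk=13 s=1: VC-HIT | VC [9]
  [9] addr=0x7f blk=7 s=1: MISS | VC [9, 13]
  [10] addr=0xda blk=13 s=1: VC-HIT | VC [9, 7]
  [11] addr=0x97 blk=9 s=1: VC-HIT | VC [13, 7]

OUTCOME = VC-HIT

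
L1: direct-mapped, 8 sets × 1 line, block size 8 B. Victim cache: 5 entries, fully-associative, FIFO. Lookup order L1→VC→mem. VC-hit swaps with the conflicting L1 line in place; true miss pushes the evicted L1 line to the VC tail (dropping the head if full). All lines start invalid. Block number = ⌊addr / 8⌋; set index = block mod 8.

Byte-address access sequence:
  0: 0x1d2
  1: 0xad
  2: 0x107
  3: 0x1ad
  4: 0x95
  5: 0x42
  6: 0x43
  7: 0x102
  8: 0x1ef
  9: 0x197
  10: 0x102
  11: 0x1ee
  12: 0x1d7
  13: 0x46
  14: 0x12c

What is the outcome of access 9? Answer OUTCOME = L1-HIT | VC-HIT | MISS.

OUTCOME = MISS

#0 0x1d2→b58/s2 MISS; vc=[]
#1 0xad→b21/s5 MISS; vc=[]
#2 0x107→b32/s0 MISS; vc=[]
#3 0x1ad→b53/s5 MISS; vc=[21]
#4 0x95→b18/s2 MISS; vc=[21,58]
#5 0x42→b8/s0 MISS; vc=[21,58,32]
#6 0x43→b8/s0 L1-HIT; vc=[21,58,32]
#7 0x102→b32/s0 VC-HIT; vc=[21,58,8]
#8 0x1ef→b61/s5 MISS; vc=[21,58,8,53]
#9 0x197→b50/s2 MISS; vc=[21,58,8,53,18]
#10 0x102→b32/s0 L1-HIT; vc=[21,58,8,53,18]
#11 0x1ee→b61/s5 L1-HIT; vc=[21,58,8,53,18]
#12 0x1d7→b58/s2 VC-HIT; vc=[21,50,8,53,18]
#13 0x46→b8/s0 VC-HIT; vc=[21,50,32,53,18]
#14 0x12c→b37/s5 MISS; vc=[50,32,53,18,61]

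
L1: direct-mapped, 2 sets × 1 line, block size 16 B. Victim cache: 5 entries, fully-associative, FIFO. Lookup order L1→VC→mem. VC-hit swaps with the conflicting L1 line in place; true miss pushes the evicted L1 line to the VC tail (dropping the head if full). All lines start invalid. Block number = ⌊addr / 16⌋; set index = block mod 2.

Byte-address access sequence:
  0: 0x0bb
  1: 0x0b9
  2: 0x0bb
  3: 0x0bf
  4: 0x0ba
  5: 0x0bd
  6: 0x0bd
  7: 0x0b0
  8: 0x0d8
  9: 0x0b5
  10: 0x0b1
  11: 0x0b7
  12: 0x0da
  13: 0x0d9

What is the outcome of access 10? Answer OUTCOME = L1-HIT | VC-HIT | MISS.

#0 0xbb→b11/s1 MISS; vc=[]
#1 0xb9→b11/s1 L1-HIT; vc=[]
#2 0xbb→b11/s1 L1-HIT; vc=[]
#3 0xbf→b11/s1 L1-HIT; vc=[]
#4 0xba→b11/s1 L1-HIT; vc=[]
#5 0xbd→b11/s1 L1-HIT; vc=[]
#6 0xbd→b11/s1 L1-HIT; vc=[]
#7 0xb0→b11/s1 L1-HIT; vc=[]
#8 0xd8→b13/s1 MISS; vc=[11]
#9 0xb5→b11/s1 VC-HIT; vc=[13]
#10 0xb1→b11/s1 L1-HIT; vc=[13]
#11 0xb7→b11/s1 L1-HIT; vc=[13]
#12 0xda→b13/s1 VC-HIT; vc=[11]
#13 0xd9→b13/s1 L1-HIT; vc=[11]

OUTCOME = L1-HIT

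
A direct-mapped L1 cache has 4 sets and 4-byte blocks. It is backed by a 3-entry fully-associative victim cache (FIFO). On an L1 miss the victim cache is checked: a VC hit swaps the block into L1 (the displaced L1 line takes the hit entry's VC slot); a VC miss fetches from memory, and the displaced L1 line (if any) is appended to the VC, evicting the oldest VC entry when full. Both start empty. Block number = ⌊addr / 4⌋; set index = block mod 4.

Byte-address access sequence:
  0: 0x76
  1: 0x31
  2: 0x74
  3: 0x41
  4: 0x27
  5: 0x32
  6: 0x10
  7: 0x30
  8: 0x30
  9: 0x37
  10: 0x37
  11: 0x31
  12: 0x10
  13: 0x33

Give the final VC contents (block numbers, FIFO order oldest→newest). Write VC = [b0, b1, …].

#0 0x76→b29/s1 MISS; vc=[]
#1 0x31→b12/s0 MISS; vc=[]
#2 0x74→b29/s1 L1-HIT; vc=[]
#3 0x41→b16/s0 MISS; vc=[12]
#4 0x27→b9/s1 MISS; vc=[12,29]
#5 0x32→b12/s0 VC-HIT; vc=[16,29]
#6 0x10→b4/s0 MISS; vc=[16,29,12]
#7 0x30→b12/s0 VC-HIT; vc=[16,29,4]
#8 0x30→b12/s0 L1-HIT; vc=[16,29,4]
#9 0x37→b13/s1 MISS; vc=[29,4,9]
#10 0x37→b13/s1 L1-HIT; vc=[29,4,9]
#11 0x31→b12/s0 L1-HIT; vc=[29,4,9]
#12 0x10→b4/s0 VC-HIT; vc=[29,12,9]
#13 0x33→b12/s0 VC-HIT; vc=[29,4,9]

VC = [29, 4, 9]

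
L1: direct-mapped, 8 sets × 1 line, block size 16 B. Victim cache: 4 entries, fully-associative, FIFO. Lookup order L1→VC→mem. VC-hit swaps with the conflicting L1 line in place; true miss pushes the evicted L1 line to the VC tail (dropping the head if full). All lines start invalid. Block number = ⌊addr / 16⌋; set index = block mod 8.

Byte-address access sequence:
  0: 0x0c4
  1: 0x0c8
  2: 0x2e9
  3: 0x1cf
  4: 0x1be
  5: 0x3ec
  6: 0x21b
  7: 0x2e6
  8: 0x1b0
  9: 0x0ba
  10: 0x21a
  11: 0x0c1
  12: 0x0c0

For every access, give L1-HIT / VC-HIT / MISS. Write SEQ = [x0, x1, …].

  [0] addr=0xc4 blk=12 s=4: MISS | VC []
  [1] addr=0xc8 blk=12 s=4: L1-HIT | VC []
  [2] addr=0x2e9 blk=46 s=6: MISS | VC []
  [3] addr=0x1cf blk=28 s=4: MISS | VC [12]
  [4] addr=0x1be blk=27 s=3: MISS | VC [12]
  [5] addr=0x3ec blk=62 s=6: MISS | VC [12, 46]
  [6] addr=0x21b blk=33 s=1: MISS | VC [12, 46]
  [7] addr=0x2e6 blk=46 s=6: VC-HIT | VC [12, 62]
  [8] addr=0x1b0 blk=27 s=3: L1-HIT | VC [12, 62]
  [9] addr=0xba blk=11 s=3: MISS | VC [12, 62, 27]
  [10] addr=0x21a blk=33 s=1: L1-HIT | VC [12, 62, 27]
  [11] addr=0xc1 blk=12 s=4: VC-HIT | VC [28, 62, 27]
  [12] addr=0xc0 blk=12 s=4: L1-HIT | VC [28, 62, 27]

SEQ = [MISS, L1-HIT, MISS, MISS, MISS, MISS, MISS, VC-HIT, L1-HIT, MISS, L1-HIT, VC-HIT, L1-HIT]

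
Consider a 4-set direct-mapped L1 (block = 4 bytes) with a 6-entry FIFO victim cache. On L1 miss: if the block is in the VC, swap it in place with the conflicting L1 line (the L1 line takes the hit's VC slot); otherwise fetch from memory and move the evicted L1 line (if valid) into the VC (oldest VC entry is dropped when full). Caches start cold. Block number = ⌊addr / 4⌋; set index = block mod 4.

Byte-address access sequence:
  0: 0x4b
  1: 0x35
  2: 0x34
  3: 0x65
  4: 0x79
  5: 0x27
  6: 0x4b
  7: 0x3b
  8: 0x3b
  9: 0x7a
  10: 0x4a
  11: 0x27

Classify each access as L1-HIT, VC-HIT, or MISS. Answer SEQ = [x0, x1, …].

SEQ = [MISS, MISS, L1-HIT, MISS, MISS, MISS, VC-HIT, MISS, L1-HIT, VC-HIT, VC-HIT, L1-HIT]

#0 0x4b→b18/s2 MISS; vc=[]
#1 0x35→b13/s1 MISS; vc=[]
#2 0x34→b13/s1 L1-HIT; vc=[]
#3 0x65→b25/s1 MISS; vc=[13]
#4 0x79→b30/s2 MISS; vc=[13,18]
#5 0x27→b9/s1 MISS; vc=[13,18,25]
#6 0x4b→b18/s2 VC-HIT; vc=[13,30,25]
#7 0x3b→b14/s2 MISS; vc=[13,30,25,18]
#8 0x3b→b14/s2 L1-HIT; vc=[13,30,25,18]
#9 0x7a→b30/s2 VC-HIT; vc=[13,14,25,18]
#10 0x4a→b18/s2 VC-HIT; vc=[13,14,25,30]
#11 0x27→b9/s1 L1-HIT; vc=[13,14,25,30]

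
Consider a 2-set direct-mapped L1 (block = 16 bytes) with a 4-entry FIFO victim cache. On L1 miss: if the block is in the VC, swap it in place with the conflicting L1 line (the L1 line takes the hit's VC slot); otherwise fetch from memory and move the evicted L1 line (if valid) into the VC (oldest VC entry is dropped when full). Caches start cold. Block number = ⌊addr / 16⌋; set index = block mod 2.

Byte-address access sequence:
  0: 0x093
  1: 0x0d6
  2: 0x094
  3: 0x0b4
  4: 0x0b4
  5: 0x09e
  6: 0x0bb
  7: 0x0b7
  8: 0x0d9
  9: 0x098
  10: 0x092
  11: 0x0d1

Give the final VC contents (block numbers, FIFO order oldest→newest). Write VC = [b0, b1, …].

VC = [11, 9]

#0 0x93→b9/s1 MISS; vc=[]
#1 0xd6→b13/s1 MISS; vc=[9]
#2 0x94→b9/s1 VC-HIT; vc=[13]
#3 0xb4→b11/s1 MISS; vc=[13,9]
#4 0xb4→b11/s1 L1-HIT; vc=[13,9]
#5 0x9e→b9/s1 VC-HIT; vc=[13,11]
#6 0xbb→b11/s1 VC-HIT; vc=[13,9]
#7 0xb7→b11/s1 L1-HIT; vc=[13,9]
#8 0xd9→b13/s1 VC-HIT; vc=[11,9]
#9 0x98→b9/s1 VC-HIT; vc=[11,13]
#10 0x92→b9/s1 L1-HIT; vc=[11,13]
#11 0xd1→b13/s1 VC-HIT; vc=[11,9]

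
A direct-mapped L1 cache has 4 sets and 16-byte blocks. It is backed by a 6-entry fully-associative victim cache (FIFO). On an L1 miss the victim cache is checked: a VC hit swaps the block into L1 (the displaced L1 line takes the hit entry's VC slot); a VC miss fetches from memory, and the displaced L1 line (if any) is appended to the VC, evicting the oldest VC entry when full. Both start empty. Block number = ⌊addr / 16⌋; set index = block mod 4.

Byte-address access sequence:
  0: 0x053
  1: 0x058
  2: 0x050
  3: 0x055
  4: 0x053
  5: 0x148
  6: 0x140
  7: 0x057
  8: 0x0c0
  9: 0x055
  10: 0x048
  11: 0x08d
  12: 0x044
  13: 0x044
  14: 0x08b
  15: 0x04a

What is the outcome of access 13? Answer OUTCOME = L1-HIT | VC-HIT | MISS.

#0 0x53→b5/s1 MISS; vc=[]
#1 0x58→b5/s1 L1-HIT; vc=[]
#2 0x50→b5/s1 L1-HIT; vc=[]
#3 0x55→b5/s1 L1-HIT; vc=[]
#4 0x53→b5/s1 L1-HIT; vc=[]
#5 0x148→b20/s0 MISS; vc=[]
#6 0x140→b20/s0 L1-HIT; vc=[]
#7 0x57→b5/s1 L1-HIT; vc=[]
#8 0xc0→b12/s0 MISS; vc=[20]
#9 0x55→b5/s1 L1-HIT; vc=[20]
#10 0x48→b4/s0 MISS; vc=[20,12]
#11 0x8d→b8/s0 MISS; vc=[20,12,4]
#12 0x44→b4/s0 VC-HIT; vc=[20,12,8]
#13 0x44→b4/s0 L1-HIT; vc=[20,12,8]
#14 0x8b→b8/s0 VC-HIT; vc=[20,12,4]
#15 0x4a→b4/s0 VC-HIT; vc=[20,12,8]

OUTCOME = L1-HIT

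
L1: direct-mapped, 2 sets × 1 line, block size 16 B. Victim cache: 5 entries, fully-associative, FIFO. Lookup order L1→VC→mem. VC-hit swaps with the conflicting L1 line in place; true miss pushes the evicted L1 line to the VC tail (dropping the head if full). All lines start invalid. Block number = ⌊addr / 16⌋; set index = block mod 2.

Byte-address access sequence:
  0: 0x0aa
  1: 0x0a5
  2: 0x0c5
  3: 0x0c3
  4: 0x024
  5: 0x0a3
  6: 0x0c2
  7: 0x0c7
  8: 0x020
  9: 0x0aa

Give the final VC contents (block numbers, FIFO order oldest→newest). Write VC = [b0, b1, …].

VC = [12, 2]

  [0] addr=0xaa blk=10 s=0: MISS | VC []
  [1] addr=0xa5 blk=10 s=0: L1-HIT | VC []
  [2] addr=0xc5 blk=12 s=0: MISS | VC [10]
  [3] addr=0xc3 blk=12 s=0: L1-HIT | VC [10]
  [4] addr=0x24 blk=2 s=0: MISS | VC [10, 12]
  [5] addr=0xa3 blk=10 s=0: VC-HIT | VC [2, 12]
  [6] addr=0xc2 blk=12 s=0: VC-HIT | VC [2, 10]
  [7] addr=0xc7 blk=12 s=0: L1-HIT | VC [2, 10]
  [8] addr=0x20 blk=2 s=0: VC-HIT | VC [12, 10]
  [9] addr=0xaa blk=10 s=0: VC-HIT | VC [12, 2]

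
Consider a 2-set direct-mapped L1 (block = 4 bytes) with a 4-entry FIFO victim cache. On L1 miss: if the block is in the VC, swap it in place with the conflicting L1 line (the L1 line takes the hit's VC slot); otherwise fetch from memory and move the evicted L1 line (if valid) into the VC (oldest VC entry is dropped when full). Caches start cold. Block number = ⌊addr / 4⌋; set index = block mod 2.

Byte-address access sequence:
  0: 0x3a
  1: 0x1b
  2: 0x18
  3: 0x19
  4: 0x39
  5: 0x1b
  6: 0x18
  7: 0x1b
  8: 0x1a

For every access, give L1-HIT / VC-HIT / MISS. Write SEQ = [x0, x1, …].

0: 0x3a (blk 14, set 0) → MISS  vc=[]
1: 0x1b (blk 6, set 0) → MISS  vc=[14]
2: 0x18 (blk 6, set 0) → L1-HIT  vc=[14]
3: 0x19 (blk 6, set 0) → L1-HIT  vc=[14]
4: 0x39 (blk 14, set 0) → VC-HIT  vc=[6]
5: 0x1b (blk 6, set 0) → VC-HIT  vc=[14]
6: 0x18 (blk 6, set 0) → L1-HIT  vc=[14]
7: 0x1b (blk 6, set 0) → L1-HIT  vc=[14]
8: 0x1a (blk 6, set 0) → L1-HIT  vc=[14]

SEQ = [MISS, MISS, L1-HIT, L1-HIT, VC-HIT, VC-HIT, L1-HIT, L1-HIT, L1-HIT]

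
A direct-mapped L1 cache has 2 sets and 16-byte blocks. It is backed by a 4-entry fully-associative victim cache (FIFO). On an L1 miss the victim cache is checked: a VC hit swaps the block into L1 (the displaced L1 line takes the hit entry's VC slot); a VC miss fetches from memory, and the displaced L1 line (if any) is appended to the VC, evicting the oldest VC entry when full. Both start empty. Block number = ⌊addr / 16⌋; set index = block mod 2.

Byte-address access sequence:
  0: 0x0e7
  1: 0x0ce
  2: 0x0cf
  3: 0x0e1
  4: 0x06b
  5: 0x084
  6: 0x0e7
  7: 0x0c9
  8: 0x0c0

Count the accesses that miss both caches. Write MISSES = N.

0: 0xe7 (blk 14, set 0) → MISS  vc=[]
1: 0xce (blk 12, set 0) → MISS  vc=[14]
2: 0xcf (blk 12, set 0) → L1-HIT  vc=[14]
3: 0xe1 (blk 14, set 0) → VC-HIT  vc=[12]
4: 0x6b (blk 6, set 0) → MISS  vc=[12, 14]
5: 0x84 (blk 8, set 0) → MISS  vc=[12, 14, 6]
6: 0xe7 (blk 14, set 0) → VC-HIT  vc=[12, 8, 6]
7: 0xc9 (blk 12, set 0) → VC-HIT  vc=[14, 8, 6]
8: 0xc0 (blk 12, set 0) → L1-HIT  vc=[14, 8, 6]

MISSES = 4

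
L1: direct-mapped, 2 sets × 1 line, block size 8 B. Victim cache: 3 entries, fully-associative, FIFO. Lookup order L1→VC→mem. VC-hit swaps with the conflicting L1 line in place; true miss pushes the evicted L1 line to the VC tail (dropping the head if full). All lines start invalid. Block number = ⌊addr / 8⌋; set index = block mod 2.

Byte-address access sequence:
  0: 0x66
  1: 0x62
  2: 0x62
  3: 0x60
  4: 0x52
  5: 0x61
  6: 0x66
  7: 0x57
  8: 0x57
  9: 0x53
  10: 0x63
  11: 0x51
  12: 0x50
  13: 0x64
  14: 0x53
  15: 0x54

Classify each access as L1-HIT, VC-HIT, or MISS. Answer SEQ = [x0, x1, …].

SEQ = [MISS, L1-HIT, L1-HIT, L1-HIT, MISS, VC-HIT, L1-HIT, VC-HIT, L1-HIT, L1-HIT, VC-HIT, VC-HIT, L1-HIT, VC-HIT, VC-HIT, L1-HIT]

#0 0x66→b12/s0 MISS; vc=[]
#1 0x62→b12/s0 L1-HIT; vc=[]
#2 0x62→b12/s0 L1-HIT; vc=[]
#3 0x60→b12/s0 L1-HIT; vc=[]
#4 0x52→b10/s0 MISS; vc=[12]
#5 0x61→b12/s0 VC-HIT; vc=[10]
#6 0x66→b12/s0 L1-HIT; vc=[10]
#7 0x57→b10/s0 VC-HIT; vc=[12]
#8 0x57→b10/s0 L1-HIT; vc=[12]
#9 0x53→b10/s0 L1-HIT; vc=[12]
#10 0x63→b12/s0 VC-HIT; vc=[10]
#11 0x51→b10/s0 VC-HIT; vc=[12]
#12 0x50→b10/s0 L1-HIT; vc=[12]
#13 0x64→b12/s0 VC-HIT; vc=[10]
#14 0x53→b10/s0 VC-HIT; vc=[12]
#15 0x54→b10/s0 L1-HIT; vc=[12]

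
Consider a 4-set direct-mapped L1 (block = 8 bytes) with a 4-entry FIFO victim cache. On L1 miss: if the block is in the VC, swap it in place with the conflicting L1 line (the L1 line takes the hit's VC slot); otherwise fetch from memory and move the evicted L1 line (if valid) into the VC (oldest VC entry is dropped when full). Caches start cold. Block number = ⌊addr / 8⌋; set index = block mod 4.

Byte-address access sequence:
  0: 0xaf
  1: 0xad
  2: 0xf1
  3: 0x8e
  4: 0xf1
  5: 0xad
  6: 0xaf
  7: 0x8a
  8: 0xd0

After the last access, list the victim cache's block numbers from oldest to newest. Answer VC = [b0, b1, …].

VC = [21, 30]

#0 0xaf→b21/s1 MISS; vc=[]
#1 0xad→b21/s1 L1-HIT; vc=[]
#2 0xf1→b30/s2 MISS; vc=[]
#3 0x8e→b17/s1 MISS; vc=[21]
#4 0xf1→b30/s2 L1-HIT; vc=[21]
#5 0xad→b21/s1 VC-HIT; vc=[17]
#6 0xaf→b21/s1 L1-HIT; vc=[17]
#7 0x8a→b17/s1 VC-HIT; vc=[21]
#8 0xd0→b26/s2 MISS; vc=[21,30]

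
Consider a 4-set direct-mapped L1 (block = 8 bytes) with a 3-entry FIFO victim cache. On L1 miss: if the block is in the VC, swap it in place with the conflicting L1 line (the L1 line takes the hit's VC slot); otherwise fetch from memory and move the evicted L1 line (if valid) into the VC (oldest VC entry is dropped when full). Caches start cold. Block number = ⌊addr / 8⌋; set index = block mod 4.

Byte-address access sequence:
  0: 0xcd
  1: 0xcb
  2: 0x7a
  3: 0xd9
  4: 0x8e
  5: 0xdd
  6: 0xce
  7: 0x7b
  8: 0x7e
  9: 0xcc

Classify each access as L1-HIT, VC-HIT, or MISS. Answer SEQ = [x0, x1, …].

SEQ = [MISS, L1-HIT, MISS, MISS, MISS, L1-HIT, VC-HIT, VC-HIT, L1-HIT, L1-HIT]

0: 0xcd (blk 25, set 1) → MISS  vc=[]
1: 0xcb (blk 25, set 1) → L1-HIT  vc=[]
2: 0x7a (blk 15, set 3) → MISS  vc=[]
3: 0xd9 (blk 27, set 3) → MISS  vc=[15]
4: 0x8e (blk 17, set 1) → MISS  vc=[15, 25]
5: 0xdd (blk 27, set 3) → L1-HIT  vc=[15, 25]
6: 0xce (blk 25, set 1) → VC-HIT  vc=[15, 17]
7: 0x7b (blk 15, set 3) → VC-HIT  vc=[27, 17]
8: 0x7e (blk 15, set 3) → L1-HIT  vc=[27, 17]
9: 0xcc (blk 25, set 1) → L1-HIT  vc=[27, 17]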